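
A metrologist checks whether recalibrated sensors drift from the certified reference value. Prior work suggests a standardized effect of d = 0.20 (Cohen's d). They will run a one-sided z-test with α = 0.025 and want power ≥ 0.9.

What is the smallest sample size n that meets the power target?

n = 263

Set Φ(δ − 1.960) = 0.9; then δ − 1.960 = Φ⁻¹(0.9) = 1.282, giving δ = 3.242.
δ = d·√n ⇒ n = (δ/d)² = (3.242 / 0.20)² = 262.69.
Rounding up, n = 263.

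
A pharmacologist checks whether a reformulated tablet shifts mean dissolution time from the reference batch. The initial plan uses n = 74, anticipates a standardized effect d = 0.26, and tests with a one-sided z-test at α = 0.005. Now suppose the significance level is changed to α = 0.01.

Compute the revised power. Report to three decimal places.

Power ≈ 0.464

δ = d·√n = 0.26 × √74 = 2.2366 (unchanged). New critical value: z_{0.01} = 2.326.
Revised power = P(Z > 2.326 − δ) = Φ(-0.090) = 0.4642.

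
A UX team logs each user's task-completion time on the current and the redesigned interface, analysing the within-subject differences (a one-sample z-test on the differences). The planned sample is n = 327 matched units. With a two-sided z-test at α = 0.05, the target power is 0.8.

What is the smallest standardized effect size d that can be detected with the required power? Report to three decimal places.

Need Φ(δ − 1.960) = 0.8, so δ = 1.960 + 0.842 = 2.802.
(Lower-tail contribution to power is negligible for δ > 0.)
δ = d·√n ⇒ d = δ/√n = 2.802/√327 = 0.1549.

d ≈ 0.155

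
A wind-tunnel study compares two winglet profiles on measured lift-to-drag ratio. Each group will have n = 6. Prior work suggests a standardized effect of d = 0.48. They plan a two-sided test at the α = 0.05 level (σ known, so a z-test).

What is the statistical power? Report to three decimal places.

Power ≈ 0.132

Noncentrality parameter: δ = d·√(n/2) = 0.48 × √(6/2) = 0.8314
Critical value for a two-sided test at α = 0.05: z_{α/2} = 1.960.
Power = Φ(δ − 1.960) + Φ(−δ − 1.960) = Φ(-1.129) + Φ(-2.791) = 0.1295 + 0.0026 = 0.1322.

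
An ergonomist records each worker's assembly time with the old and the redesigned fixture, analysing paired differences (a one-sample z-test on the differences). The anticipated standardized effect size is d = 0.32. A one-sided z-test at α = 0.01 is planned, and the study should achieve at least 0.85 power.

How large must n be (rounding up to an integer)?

n = 111

Set Φ(δ − 2.326) = 0.85; then δ − 2.326 = Φ⁻¹(0.85) = 1.036, giving δ = 3.363.
δ = d·√n ⇒ n = (δ/d)² = (3.363 / 0.32)² = 110.43.
Round up to the next whole unit.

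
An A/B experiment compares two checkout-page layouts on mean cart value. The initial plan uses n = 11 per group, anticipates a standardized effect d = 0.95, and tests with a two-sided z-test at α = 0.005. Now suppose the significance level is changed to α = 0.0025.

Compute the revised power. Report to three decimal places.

δ = d·√(n/2) = 0.95 × √(11/2) = 2.2279 (unchanged). New critical value: z_{0.0013} = 3.023.
Revised power = Φ(δ − 3.023) + Φ(−δ − 3.023) = Φ(-0.795) + Φ(-5.251) = 0.2132 + 0.0000 = 0.2132.

Power ≈ 0.213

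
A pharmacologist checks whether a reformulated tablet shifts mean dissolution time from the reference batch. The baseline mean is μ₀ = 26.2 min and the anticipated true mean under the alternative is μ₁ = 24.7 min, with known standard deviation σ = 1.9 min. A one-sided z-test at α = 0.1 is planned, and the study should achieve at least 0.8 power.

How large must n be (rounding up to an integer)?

Standardized effect: d = |μ₁ − μ₀| / σ = |24.7 − 26.2| / 1.9 = 0.7895
Set Φ(δ − 1.282) = 0.8; then δ − 1.282 = Φ⁻¹(0.8) = 0.842, giving δ = 2.123.
δ = d·√n ⇒ n = (δ/d)² = (2.123 / 0.7895)² = 7.23.
Round up to the next whole unit.

n = 8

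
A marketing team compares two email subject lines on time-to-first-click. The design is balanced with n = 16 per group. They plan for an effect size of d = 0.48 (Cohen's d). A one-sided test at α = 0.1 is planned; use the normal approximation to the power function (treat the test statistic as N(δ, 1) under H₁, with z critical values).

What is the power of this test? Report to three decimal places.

Noncentrality parameter: δ = d·√(n/2) = 0.48 × √(16/2) = 1.3576
Critical value for a one-sided test at α = 0.1: z_α = 1.282.
Power = Φ(δ − 1.282) = Φ(0.076) = 0.5303.

Power ≈ 0.530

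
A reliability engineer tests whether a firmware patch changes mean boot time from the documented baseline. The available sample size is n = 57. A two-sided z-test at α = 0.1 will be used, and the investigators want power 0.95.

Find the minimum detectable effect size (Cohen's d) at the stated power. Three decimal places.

d ≈ 0.436

Required noncentrality: δ = z_{0.05} + z_{0.05} = 1.645 + 1.645 = 3.290.
(Lower-tail contribution to power is negligible for δ > 0.)
δ = d·√n ⇒ d = δ/√n = 3.290/√57 = 0.4357.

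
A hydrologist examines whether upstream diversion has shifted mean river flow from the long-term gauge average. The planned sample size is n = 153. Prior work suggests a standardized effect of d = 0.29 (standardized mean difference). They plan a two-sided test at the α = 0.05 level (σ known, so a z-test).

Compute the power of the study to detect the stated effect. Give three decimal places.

Power ≈ 0.948

Noncentrality parameter: δ = d·√n = 0.29 × √153 = 3.5871
Critical value for a two-sided test at α = 0.05: z_{α/2} = 1.960.
Power = Φ(δ − 1.960) + Φ(−δ − 1.960) = Φ(1.627) + Φ(-5.547) = 0.9481 + 0.0000 = 0.9481.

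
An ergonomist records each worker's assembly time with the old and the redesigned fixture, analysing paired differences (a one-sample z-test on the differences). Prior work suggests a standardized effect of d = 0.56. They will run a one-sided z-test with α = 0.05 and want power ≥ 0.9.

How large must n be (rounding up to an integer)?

For power 0.9 need Φ(δ − z_{0.05}) = 0.9, so δ = z_{0.05} + z_{0.10} = 1.645 + 1.282 = 2.926.
δ = d·√n ⇒ n = (δ/d)² = (2.926 / 0.56)² = 27.31.
Rounding up, n = 28.

n = 28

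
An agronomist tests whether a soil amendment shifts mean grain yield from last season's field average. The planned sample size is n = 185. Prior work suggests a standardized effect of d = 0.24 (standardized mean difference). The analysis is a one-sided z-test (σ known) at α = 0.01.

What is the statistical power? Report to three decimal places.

Power ≈ 0.826

Noncentrality parameter: δ = d·√n = 0.24 × √185 = 3.2644
One-sided α = 0.01 → critical value z_{0.01} = 2.326.
Power = P(Z > 2.326 − δ) = Φ(0.938) = 0.8259.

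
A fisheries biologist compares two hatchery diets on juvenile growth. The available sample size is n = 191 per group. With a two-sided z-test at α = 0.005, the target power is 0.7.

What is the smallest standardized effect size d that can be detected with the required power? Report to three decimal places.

d ≈ 0.341

Need Φ(δ − 2.807) = 0.7, so δ = 2.807 + 0.524 = 3.331.
(Lower-tail contribution to power is negligible for δ > 0.)
δ = d·√(n/2) ⇒ d = δ/√(n/2) = 3.331/√(191/2) = 0.3409.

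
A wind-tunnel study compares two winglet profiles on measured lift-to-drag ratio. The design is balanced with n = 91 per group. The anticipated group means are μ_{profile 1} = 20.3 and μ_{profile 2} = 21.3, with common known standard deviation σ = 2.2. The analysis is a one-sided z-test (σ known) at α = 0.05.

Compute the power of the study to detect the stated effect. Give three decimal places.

Standardized effect: d = |μ_{profile 1} − μ_{profile 2}| / σ = |20.3 − 21.3| / 2.2 = 0.4545
Noncentrality parameter: δ = d·√(n/2) = 0.4545 × √(91/2) = 3.0661
One-sided α = 0.05 → critical value z_{0.05} = 1.645.
Power = Φ(δ − 1.645) = Φ(1.421) = 0.9224.

Power ≈ 0.922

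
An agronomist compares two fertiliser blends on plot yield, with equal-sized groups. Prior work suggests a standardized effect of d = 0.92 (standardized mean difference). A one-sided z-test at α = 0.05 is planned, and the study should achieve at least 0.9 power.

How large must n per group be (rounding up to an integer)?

n = 21 per group

For power 0.9 need Φ(δ − z_{0.05}) = 0.9, so δ = z_{0.05} + z_{0.10} = 1.645 + 1.282 = 2.926.
δ = d·√(n/2) ⇒ n = 2(δ/d)² = 2 × (2.926 / 0.92)² = 20.24.
Rounding up, n = 21 per group.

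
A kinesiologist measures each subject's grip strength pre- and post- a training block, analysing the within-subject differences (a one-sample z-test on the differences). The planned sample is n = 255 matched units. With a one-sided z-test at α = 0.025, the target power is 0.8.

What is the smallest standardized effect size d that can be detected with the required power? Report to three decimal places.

d ≈ 0.175

Required noncentrality: δ = z_{0.025} + z_{0.20} = 1.960 + 0.842 = 2.802.
δ = d·√n ⇒ d = δ/√n = 2.802/√255 = 0.1754.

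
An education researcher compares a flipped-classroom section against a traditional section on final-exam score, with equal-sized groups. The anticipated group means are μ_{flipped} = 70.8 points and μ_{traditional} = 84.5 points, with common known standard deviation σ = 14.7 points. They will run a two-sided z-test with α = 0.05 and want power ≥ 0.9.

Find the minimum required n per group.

Standardized effect: d = |μ_{flipped} − μ_{traditional}| / σ = |70.8 − 84.5| / 14.7 = 0.9320
Set Φ(δ − 1.960) = 0.9; then δ − 1.960 = Φ⁻¹(0.9) = 1.282, giving δ = 3.242.
(Ignoring the negligible lower-tail rejection probability gives the usual closed-form inversion.)
δ = d·√(n/2) ⇒ n = 2(δ/d)² = 2 × (3.242 / 0.9320)² = 24.19.
Round up to the next whole unit.

n = 25 per group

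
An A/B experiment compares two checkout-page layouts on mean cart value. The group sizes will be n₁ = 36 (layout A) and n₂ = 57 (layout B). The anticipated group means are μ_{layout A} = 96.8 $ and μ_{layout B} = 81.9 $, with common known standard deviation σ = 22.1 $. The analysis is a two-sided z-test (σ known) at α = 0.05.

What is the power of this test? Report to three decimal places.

Power ≈ 0.886

Standardized effect: d = |μ_{layout A} − μ_{layout B}| / σ = |96.8 − 81.9| / 22.1 = 0.6742
Noncentrality parameter: δ = d / √(1/n₁ + 1/n₂) = 0.6742 / √(1/36 + 1/57) = 3.1669
Two-sided α = 0.05 → critical value z_{0.025} = 1.960.
Power = Φ(δ − 1.960) + Φ(−δ − 1.960) = Φ(1.207) + Φ(-5.127) = 0.8863 + 0.0000 = 0.8863.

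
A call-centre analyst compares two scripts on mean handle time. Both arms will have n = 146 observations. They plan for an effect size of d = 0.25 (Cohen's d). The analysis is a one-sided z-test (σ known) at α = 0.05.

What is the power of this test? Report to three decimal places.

Power ≈ 0.688

Noncentrality parameter: λ = d·√(n/2) = 0.25 × √(146/2) = 2.1360
Critical value for a one-sided test at α = 0.05: z_α = 1.645.
Power = P(Z > 1.645 − λ) = Φ(0.491) = 0.6883.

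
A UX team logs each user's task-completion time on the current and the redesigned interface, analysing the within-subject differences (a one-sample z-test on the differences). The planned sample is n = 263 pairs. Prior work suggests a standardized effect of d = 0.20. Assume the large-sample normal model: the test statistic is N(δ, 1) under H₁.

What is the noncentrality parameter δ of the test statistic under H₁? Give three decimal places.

δ = d·√n = 0.20 × √263 = 3.2435

δ ≈ 3.243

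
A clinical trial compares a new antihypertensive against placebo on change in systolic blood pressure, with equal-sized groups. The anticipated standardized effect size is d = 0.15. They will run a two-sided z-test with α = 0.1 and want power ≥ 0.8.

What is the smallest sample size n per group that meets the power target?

n = 550 per group

For power 0.8 need Φ(δ − z_{0.05}) = 0.8, so δ = z_{0.05} + z_{0.20} = 1.645 + 0.842 = 2.486.
(For δ > 0 the lower-tail rejection region contributes negligibly to power, so the one-term inversion is standard.)
δ = d·√(n/2) ⇒ n = 2(δ/d)² = 2 × (2.486 / 0.15)² = 549.56.
Rounding up, n = 550 per group.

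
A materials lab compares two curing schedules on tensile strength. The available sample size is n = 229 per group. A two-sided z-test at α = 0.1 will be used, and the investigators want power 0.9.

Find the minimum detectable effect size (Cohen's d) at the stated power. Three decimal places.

d ≈ 0.273

Need Φ(δ − 1.645) = 0.9, so δ = 1.645 + 1.282 = 2.926.
(The second rejection-region term Φ(−δ − z_{α/2}) is negligible and dropped.)
δ = d·√(n/2) ⇒ d = δ/√(n/2) = 2.926/√(229/2) = 0.2735.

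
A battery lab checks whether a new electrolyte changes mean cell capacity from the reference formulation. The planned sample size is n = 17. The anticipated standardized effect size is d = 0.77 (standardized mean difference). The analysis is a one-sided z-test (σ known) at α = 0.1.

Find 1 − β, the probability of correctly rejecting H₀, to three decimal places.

Power ≈ 0.971

Noncentrality parameter: δ = d·√n = 0.77 × √17 = 3.1748
Critical value for a one-sided test at α = 0.1: z_α = 1.282.
Power = Φ(δ − 1.282) = Φ(1.893) = 0.9708.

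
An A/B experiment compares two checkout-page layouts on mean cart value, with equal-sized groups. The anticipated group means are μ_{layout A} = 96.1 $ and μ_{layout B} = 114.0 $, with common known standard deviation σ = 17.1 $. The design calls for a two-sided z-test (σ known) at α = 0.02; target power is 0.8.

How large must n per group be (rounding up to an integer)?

Standardized effect: d = |μ_{layout A} − μ_{layout B}| / σ = |96.1 − 114.0| / 17.1 = 1.0468
Set Φ(δ − 2.326) = 0.8; then δ − 2.326 = Φ⁻¹(0.8) = 0.842, giving δ = 3.168.
(For δ > 0 the lower-tail rejection region contributes negligibly to power, so the one-term inversion is standard.)
δ = d·√(n/2) ⇒ n = 2(δ/d)² = 2 × (3.168 / 1.0468)² = 18.32.
Rounding up, n = 19 per group.

n = 19 per group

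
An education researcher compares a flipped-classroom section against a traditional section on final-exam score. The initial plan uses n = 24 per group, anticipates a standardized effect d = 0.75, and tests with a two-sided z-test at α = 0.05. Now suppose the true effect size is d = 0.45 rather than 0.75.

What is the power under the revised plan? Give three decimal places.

With d = 0.45: δ = d·√(n/2) = 0.45 × √(24/2) = 1.5588. Critical value z_{0.025} = 1.960.
Revised power = Φ(δ − 1.960) + Φ(−δ − 1.960) = Φ(-0.401) + Φ(-3.519) = 0.3442 + 0.0002 = 0.3444.

Power ≈ 0.344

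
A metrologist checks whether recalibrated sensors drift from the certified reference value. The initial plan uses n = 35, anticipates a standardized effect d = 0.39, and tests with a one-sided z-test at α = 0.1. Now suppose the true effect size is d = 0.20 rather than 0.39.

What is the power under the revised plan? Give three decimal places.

Power ≈ 0.461

With d = 0.20: δ = d·√n = 0.20 × √35 = 1.1832. Critical value z_{0.1} = 1.282.
Revised power = Φ(δ − 1.282) = Φ(-0.098) = 0.4608.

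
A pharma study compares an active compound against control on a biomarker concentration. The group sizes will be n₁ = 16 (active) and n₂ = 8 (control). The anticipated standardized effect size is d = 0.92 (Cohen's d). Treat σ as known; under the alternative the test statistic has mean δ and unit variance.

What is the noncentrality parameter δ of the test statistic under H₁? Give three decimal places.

δ = d / √(1/n₁ + 1/n₂) = 0.92 / √(1/16 + 1/8) = 2.1246

δ ≈ 2.125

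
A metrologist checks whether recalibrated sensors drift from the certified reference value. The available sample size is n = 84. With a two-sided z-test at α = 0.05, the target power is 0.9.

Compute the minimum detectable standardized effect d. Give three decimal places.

d ≈ 0.354

Need Φ(δ − 1.960) = 0.9, so δ = 1.960 + 1.282 = 3.242.
(The second rejection-region term Φ(−δ − z_{α/2}) is negligible and dropped.)
δ = d·√n ⇒ d = δ/√n = 3.242/√84 = 0.3537.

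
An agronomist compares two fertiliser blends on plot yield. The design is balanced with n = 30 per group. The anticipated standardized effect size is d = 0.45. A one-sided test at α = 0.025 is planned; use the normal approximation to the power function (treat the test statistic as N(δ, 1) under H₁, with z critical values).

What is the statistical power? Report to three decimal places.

Noncentrality parameter: δ = d·√(n/2) = 0.45 × √(30/2) = 1.7428
Critical value for a one-sided test at α = 0.025: z_α = 1.960.
Power = Φ(δ − 1.960) = Φ(-0.217) = 0.4141.

Power ≈ 0.414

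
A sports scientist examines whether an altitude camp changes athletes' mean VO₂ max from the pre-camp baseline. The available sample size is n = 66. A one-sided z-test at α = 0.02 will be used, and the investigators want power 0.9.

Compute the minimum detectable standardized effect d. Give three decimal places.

Need Φ(δ − 2.054) = 0.9, so δ = 2.054 + 1.282 = 3.335.
δ = d·√n ⇒ d = δ/√n = 3.335/√66 = 0.4105.

d ≈ 0.411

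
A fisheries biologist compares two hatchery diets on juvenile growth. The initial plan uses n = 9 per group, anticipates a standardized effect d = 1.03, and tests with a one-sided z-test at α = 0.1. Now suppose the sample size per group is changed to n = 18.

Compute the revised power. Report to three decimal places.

With n = 18 per group: δ = d·√(n/2) = 1.03 × √(18/2) = 3.0900. Critical value z_{0.1} = 1.282.
Revised power = P(Z > 1.282 − δ) = Φ(1.808) = 0.9647.

Power ≈ 0.965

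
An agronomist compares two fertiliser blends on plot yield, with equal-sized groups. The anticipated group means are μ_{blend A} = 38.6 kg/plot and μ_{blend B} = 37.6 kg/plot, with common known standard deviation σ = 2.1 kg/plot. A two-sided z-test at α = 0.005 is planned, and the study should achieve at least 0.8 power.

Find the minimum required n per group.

n = 118 per group

Standardized effect: d = |μ_{blend A} − μ_{blend B}| / σ = |38.6 − 37.6| / 2.1 = 0.4762
Set Φ(δ − 2.807) = 0.8; then δ − 2.807 = Φ⁻¹(0.8) = 0.842, giving δ = 3.649.
(The Φ(−δ − z_{α/2}) term is vanishingly small for δ > 0 and is dropped in the standard sample-size formula.)
δ = d·√(n/2) ⇒ n = 2(δ/d)² = 2 × (3.649 / 0.4762)² = 117.42.
Rounding up, n = 118 per group.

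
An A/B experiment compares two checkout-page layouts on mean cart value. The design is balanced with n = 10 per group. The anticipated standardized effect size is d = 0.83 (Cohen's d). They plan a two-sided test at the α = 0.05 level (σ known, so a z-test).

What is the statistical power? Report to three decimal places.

Power ≈ 0.459

Noncentrality parameter: δ = d·√(n/2) = 0.83 × √(10/2) = 1.8559
Critical value for a two-sided test at α = 0.05: z_{α/2} = 1.960.
Power = Φ(δ − 1.960) + Φ(−δ − 1.960) = Φ(-0.104) + Φ(-3.816) = 0.4586 + 0.0001 = 0.4586.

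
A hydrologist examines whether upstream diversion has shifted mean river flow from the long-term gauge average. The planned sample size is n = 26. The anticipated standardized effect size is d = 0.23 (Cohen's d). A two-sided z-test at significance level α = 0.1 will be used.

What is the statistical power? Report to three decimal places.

Power ≈ 0.321

Noncentrality parameter: δ = d·√n = 0.23 × √26 = 1.1728
Critical value for a two-sided test at α = 0.1: z_{α/2} = 1.645.
Power = Φ(δ − 1.645) + Φ(−δ − 1.645) = Φ(-0.472) + Φ(-2.818) = 0.3184 + 0.0024 = 0.3209.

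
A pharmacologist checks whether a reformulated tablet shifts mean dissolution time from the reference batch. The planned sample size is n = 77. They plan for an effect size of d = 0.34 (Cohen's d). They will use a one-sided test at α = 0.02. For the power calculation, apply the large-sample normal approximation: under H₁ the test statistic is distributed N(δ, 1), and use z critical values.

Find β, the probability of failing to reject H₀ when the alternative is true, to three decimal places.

Noncentrality parameter: δ = d·√n = 0.34 × √77 = 2.9835
One-sided α = 0.02 → critical value z_{0.02} = 2.054.
Power = Φ(δ − 2.054) = Φ(0.930) = 0.8237.
Type II error: β = 1 − power = 1 − 0.8237 = 0.1763.

β ≈ 0.176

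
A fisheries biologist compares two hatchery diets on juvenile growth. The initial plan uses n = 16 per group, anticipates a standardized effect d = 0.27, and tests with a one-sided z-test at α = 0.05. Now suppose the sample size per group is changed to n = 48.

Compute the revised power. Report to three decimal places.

Power ≈ 0.374

With n = 48 per group: δ = d·√(n/2) = 0.27 × √(48/2) = 1.3227. Critical value z_{0.05} = 1.645.
Revised power = Φ(δ − 1.645) = Φ(-0.322) = 0.3737.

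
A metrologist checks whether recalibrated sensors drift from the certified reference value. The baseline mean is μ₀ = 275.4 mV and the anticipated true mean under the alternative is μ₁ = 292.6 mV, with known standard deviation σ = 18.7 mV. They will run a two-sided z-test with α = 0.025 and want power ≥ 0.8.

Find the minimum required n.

n = 12

Standardized effect: d = |μ₁ − μ₀| / σ = |292.6 − 275.4| / 18.7 = 0.9198
Set Φ(δ − 2.241) = 0.8; then δ − 2.241 = Φ⁻¹(0.8) = 0.842, giving δ = 3.083.
(Ignoring the negligible lower-tail rejection probability gives the usual closed-form inversion.)
δ = d·√n ⇒ n = (δ/d)² = (3.083 / 0.9198)² = 11.24.
Round up to the next whole unit.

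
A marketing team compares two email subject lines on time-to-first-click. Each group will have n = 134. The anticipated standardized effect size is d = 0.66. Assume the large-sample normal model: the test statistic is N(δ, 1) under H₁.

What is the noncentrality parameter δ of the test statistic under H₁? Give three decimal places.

δ = d·√(n/2) = 0.66 × √(134/2) = 5.4023

δ ≈ 5.402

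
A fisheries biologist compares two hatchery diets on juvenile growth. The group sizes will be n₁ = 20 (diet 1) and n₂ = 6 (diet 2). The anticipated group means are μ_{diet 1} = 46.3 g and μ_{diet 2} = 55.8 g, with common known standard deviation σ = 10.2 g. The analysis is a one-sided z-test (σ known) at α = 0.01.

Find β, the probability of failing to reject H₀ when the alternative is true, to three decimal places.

β ≈ 0.628

Standardized effect: d = |μ_{diet 1} − μ_{diet 2}| / σ = |46.3 − 55.8| / 10.2 = 0.9314
Noncentrality parameter: δ = d / √(1/n₁ + 1/n₂) = 0.9314 / √(1/20 + 1/6) = 2.0009
Critical value for a one-sided test at α = 0.01: z_α = 2.326.
Power = P(Z > 2.326 − δ) = Φ(-0.325) = 0.3724.
Type II error: β = 1 − power = 1 − 0.3724 = 0.6276.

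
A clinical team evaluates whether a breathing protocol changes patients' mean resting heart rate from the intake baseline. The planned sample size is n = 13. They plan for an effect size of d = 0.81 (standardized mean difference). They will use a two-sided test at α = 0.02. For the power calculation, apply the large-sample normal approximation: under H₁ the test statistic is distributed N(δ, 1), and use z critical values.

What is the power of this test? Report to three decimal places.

Noncentrality parameter: δ = d·√n = 0.81 × √13 = 2.9205
Two-sided α = 0.02 → critical value z_{0.01} = 2.326.
Power = Φ(δ − 2.326) + Φ(−δ − 2.326) = Φ(0.594) + Φ(-5.247) = 0.7238 + 0.0000 = 0.7238.

Power ≈ 0.724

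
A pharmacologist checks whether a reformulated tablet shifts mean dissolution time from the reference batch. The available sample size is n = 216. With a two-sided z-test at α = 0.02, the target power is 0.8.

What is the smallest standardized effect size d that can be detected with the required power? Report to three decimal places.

Need Φ(δ − 2.326) = 0.8, so δ = 2.326 + 0.842 = 3.168.
(The second rejection-region term Φ(−δ − z_{α/2}) is negligible and dropped.)
δ = d·√n ⇒ d = δ/√n = 3.168/√216 = 0.2156.

d ≈ 0.216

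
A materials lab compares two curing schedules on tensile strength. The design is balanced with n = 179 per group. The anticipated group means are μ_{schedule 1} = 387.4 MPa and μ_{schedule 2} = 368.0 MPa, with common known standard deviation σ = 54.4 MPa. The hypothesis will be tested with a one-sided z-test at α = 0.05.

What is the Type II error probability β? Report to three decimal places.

β ≈ 0.042

Standardized effect: d = |μ_{schedule 1} − μ_{schedule 2}| / σ = |387.4 − 368.0| / 54.4 = 0.3566
Noncentrality parameter: δ = d·√(n/2) = 0.3566 × √(179/2) = 3.3738
Critical value for a one-sided test at α = 0.05: z_α = 1.645.
Power = Φ(δ − 1.645) = Φ(1.729) = 0.9581.
Type II error: β = 1 − power = 1 − 0.9581 = 0.0419.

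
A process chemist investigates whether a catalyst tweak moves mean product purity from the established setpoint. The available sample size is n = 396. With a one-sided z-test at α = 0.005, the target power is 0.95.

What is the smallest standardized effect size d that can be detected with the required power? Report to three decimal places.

d ≈ 0.212

Required noncentrality: δ = z_{0.005} + z_{0.05} = 2.576 + 1.645 = 4.221.
δ = d·√n ⇒ d = δ/√n = 4.221/√396 = 0.2121.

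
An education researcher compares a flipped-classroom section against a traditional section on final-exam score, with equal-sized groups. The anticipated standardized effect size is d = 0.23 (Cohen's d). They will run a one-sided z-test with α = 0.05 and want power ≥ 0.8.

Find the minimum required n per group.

n = 234 per group

Set Φ(δ − 1.645) = 0.8; then δ − 1.645 = Φ⁻¹(0.8) = 0.842, giving δ = 2.486.
δ = d·√(n/2) ⇒ n = 2(δ/d)² = 2 × (2.486 / 0.23)² = 233.75.
Round up to the next whole unit.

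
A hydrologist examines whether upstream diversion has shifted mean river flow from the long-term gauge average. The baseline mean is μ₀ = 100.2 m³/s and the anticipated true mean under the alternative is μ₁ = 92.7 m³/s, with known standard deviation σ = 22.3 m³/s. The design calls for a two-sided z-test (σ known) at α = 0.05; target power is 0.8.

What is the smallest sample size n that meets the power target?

Standardized effect: d = |μ₁ − μ₀| / σ = |92.7 − 100.2| / 22.3 = 0.3363
Set Φ(δ − 1.960) = 0.8; then δ − 1.960 = Φ⁻¹(0.8) = 0.842, giving δ = 2.802.
(For δ > 0 the lower-tail rejection region contributes negligibly to power, so the one-term inversion is standard.)
δ = d·√n ⇒ n = (δ/d)² = (2.802 / 0.3363)² = 69.39.
Rounding up, n = 70.

n = 70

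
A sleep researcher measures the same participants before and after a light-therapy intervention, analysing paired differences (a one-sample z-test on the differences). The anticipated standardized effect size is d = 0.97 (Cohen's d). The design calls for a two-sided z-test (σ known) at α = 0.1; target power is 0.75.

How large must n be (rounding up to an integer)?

n = 6

For power 0.75 need Φ(δ − z_{0.05}) = 0.75, so δ = z_{0.05} + z_{0.25} = 1.645 + 0.674 = 2.319.
(Ignoring the negligible lower-tail rejection probability gives the usual closed-form inversion.)
δ = d·√n ⇒ n = (δ/d)² = (2.319 / 0.97)² = 5.72.
Rounding up, n = 6.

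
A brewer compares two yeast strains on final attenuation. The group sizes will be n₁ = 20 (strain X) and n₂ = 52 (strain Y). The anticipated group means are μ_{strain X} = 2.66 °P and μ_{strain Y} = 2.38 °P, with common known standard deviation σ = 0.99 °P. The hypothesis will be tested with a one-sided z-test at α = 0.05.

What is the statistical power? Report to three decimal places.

Standardized effect: d = |μ_{strain X} − μ_{strain Y}| / σ = |2.66 − 2.38| / 0.99 = 0.2828
Noncentrality parameter: δ = d / √(1/n₁ + 1/n₂) = 0.2828 / √(1/20 + 1/52) = 1.0749
One-sided α = 0.05 → critical value z_{0.05} = 1.645.
Power = P(Z > 1.645 − δ) = Φ(-0.570) = 0.2844.

Power ≈ 0.284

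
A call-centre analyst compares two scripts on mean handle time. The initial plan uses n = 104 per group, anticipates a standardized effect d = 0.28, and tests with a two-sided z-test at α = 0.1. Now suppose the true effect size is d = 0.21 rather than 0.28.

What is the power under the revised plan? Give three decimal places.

With d = 0.21: δ = d·√(n/2) = 0.21 × √(104/2) = 1.5143. Critical value z_{0.05} = 1.645.
Revised power = Φ(δ − 1.645) + Φ(−δ − 1.645) = Φ(-0.131) + Φ(-3.159) = 0.4481 + 0.0008 = 0.4489.

Power ≈ 0.449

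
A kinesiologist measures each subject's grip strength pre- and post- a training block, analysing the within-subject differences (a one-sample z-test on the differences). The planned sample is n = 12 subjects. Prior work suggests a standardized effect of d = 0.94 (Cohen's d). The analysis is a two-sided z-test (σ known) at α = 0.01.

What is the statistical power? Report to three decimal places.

Power ≈ 0.752

Noncentrality parameter: δ = d·√n = 0.94 × √12 = 3.2563
Two-sided α = 0.01 → critical value z_{0.005} = 2.576.
Power = Φ(δ − 2.576) + Φ(−δ − 2.576) = Φ(0.680) + Φ(-5.832) = 0.7519 + 0.0000 = 0.7519.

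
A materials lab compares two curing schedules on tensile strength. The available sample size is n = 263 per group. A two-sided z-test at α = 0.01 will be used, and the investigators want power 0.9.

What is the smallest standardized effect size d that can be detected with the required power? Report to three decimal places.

Required noncentrality: δ = z_{0.005} + z_{0.10} = 2.576 + 1.282 = 3.857.
(Lower-tail contribution to power is negligible for δ > 0.)
δ = d·√(n/2) ⇒ d = δ/√(n/2) = 3.857/√(263/2) = 0.3364.

d ≈ 0.336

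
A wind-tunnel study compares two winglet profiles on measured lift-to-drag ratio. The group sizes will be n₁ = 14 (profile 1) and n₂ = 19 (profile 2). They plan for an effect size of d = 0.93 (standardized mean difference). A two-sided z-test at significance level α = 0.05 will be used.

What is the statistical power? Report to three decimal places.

Noncentrality parameter: δ = d / √(1/n₁ + 1/n₂) = 0.93 / √(1/14 + 1/19) = 2.6404
Two-sided α = 0.05 → critical value z_{0.025} = 1.960.
Power = Φ(δ − 1.960) + Φ(−δ − 1.960) = Φ(0.680) + Φ(-4.600) = 0.7519 + 0.0000 = 0.7519.

Power ≈ 0.752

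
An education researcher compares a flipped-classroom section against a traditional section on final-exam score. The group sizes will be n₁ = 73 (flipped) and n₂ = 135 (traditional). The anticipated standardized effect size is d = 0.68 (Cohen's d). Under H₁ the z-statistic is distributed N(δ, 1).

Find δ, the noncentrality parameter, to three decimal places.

δ ≈ 4.681

The noncentrality parameter scales effect size by the design's sample-size factor: δ = d / √(1/n₁ + 1/n₂) = 0.68 / √(1/73 + 1/135) = 4.6806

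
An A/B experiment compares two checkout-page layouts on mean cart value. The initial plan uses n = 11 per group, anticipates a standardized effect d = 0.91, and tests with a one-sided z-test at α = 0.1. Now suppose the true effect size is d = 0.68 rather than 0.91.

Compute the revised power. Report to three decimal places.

Power ≈ 0.623

With d = 0.68: δ = d·√(n/2) = 0.68 × √(11/2) = 1.5947. Critical value z_{0.1} = 1.282.
Revised power = P(Z > 1.282 − δ) = Φ(0.313) = 0.6229.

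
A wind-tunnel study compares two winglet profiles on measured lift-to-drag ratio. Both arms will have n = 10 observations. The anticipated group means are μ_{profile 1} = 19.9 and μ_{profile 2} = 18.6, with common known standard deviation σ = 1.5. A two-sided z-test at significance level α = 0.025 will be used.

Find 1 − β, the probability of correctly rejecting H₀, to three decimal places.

Standardized effect: d = |μ_{profile 1} − μ_{profile 2}| / σ = |19.9 − 18.6| / 1.5 = 0.8667
Noncentrality parameter: δ = d·√(n/2) = 0.8667 × √(10/2) = 1.9379
Two-sided α = 0.025 → critical value z_{0.0125} = 2.241.
Power = Φ(δ − 2.241) + Φ(−δ − 2.241) = Φ(-0.303) + Φ(-4.179) = 0.3808 + 0.0000 = 0.3808.

Power ≈ 0.381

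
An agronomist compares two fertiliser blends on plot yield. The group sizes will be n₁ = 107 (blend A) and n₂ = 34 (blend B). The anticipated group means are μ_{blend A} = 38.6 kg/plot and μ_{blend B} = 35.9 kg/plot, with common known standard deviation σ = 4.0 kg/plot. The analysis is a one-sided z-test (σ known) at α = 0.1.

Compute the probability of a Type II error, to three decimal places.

Standardized effect: d = |μ_{blend A} − μ_{blend B}| / σ = |38.6 − 35.9| / 4.0 = 0.6750
Noncentrality parameter: δ = d / √(1/n₁ + 1/n₂) = 0.6750 / √(1/107 + 1/34) = 3.4287
One-sided α = 0.1 → critical value z_{0.1} = 1.282.
Power = Φ(δ − 1.282) = Φ(2.147) = 0.9841.
Type II error: β = 1 − power = 1 − 0.9841 = 0.0159.

β ≈ 0.016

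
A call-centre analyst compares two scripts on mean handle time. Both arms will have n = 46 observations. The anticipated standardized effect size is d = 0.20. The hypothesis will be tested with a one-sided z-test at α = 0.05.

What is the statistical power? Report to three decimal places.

Noncentrality parameter: δ = d·√(n/2) = 0.20 × √(46/2) = 0.9592
One-sided α = 0.05 → critical value z_{0.05} = 1.645.
Power = P(Z > 1.645 − δ) = Φ(-0.686) = 0.2465.

Power ≈ 0.246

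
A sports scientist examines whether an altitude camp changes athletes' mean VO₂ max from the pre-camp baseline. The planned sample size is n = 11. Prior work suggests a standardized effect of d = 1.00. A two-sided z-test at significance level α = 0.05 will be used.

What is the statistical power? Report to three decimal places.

Noncentrality parameter: δ = d·√n = 1.00 × √11 = 3.3166
Critical value for a two-sided test at α = 0.05: z_{α/2} = 1.960.
Power = Φ(δ − 1.960) + Φ(−δ − 1.960) = Φ(1.357) + Φ(-5.277) = 0.9126 + 0.0000 = 0.9126.

Power ≈ 0.913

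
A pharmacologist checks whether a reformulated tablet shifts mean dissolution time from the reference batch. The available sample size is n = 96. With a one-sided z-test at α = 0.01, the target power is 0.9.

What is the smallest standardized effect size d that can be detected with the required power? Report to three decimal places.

Required noncentrality: δ = z_{0.01} + z_{0.10} = 2.326 + 1.282 = 3.608.
δ = d·√n ⇒ d = δ/√n = 3.608/√96 = 0.3682.

d ≈ 0.368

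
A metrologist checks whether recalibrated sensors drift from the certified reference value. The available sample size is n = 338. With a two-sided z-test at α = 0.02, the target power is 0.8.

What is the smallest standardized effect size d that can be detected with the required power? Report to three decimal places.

d ≈ 0.172

Required noncentrality: δ = z_{0.01} + z_{0.20} = 2.326 + 0.842 = 3.168.
(The second rejection-region term Φ(−δ − z_{α/2}) is negligible and dropped.)
δ = d·√n ⇒ d = δ/√n = 3.168/√338 = 0.1723.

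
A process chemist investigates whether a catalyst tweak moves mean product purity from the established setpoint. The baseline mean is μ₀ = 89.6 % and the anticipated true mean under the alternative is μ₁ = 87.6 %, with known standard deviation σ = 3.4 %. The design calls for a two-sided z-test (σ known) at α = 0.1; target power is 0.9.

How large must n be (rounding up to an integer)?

Standardized effect: d = |μ₁ − μ₀| / σ = |87.6 − 89.6| / 3.4 = 0.5882
Set Φ(δ − 1.645) = 0.9; then δ − 1.645 = Φ⁻¹(0.9) = 1.282, giving δ = 2.926.
(For δ > 0 the lower-tail rejection region contributes negligibly to power, so the one-term inversion is standard.)
δ = d·√n ⇒ n = (δ/d)² = (2.926 / 0.5882)² = 24.75.
Round up to the next whole unit.

n = 25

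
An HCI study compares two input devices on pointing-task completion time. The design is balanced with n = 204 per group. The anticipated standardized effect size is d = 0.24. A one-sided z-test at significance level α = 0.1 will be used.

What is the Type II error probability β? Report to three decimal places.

β ≈ 0.127

Noncentrality parameter: δ = d·√(n/2) = 0.24 × √(204/2) = 2.4239
Critical value for a one-sided test at α = 0.1: z_α = 1.282.
Power = Φ(δ − 1.282) = Φ(1.142) = 0.8733.
Type II error: β = 1 − power = 1 − 0.8733 = 0.1267.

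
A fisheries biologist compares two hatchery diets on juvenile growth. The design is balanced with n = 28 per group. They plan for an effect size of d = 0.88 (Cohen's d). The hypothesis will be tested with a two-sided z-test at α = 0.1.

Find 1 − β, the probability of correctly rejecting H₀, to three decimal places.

Power ≈ 0.950

Noncentrality parameter: δ = d·√(n/2) = 0.88 × √(28/2) = 3.2927
Two-sided α = 0.1 → critical value z_{0.05} = 1.645.
Power = Φ(δ − 1.645) + Φ(−δ − 1.645) = Φ(1.648) + Φ(-4.938) = 0.9503 + 0.0000 = 0.9503.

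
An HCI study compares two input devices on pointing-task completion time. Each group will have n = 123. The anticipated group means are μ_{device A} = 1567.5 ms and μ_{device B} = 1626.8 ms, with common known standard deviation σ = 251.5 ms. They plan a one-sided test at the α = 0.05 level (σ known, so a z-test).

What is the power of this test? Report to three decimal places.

Power ≈ 0.581

Standardized effect: d = |μ_{device A} − μ_{device B}| / σ = |1567.5 − 1626.8| / 251.5 = 0.2358
Noncentrality parameter: δ = d·√(n/2) = 0.2358 × √(123/2) = 1.8491
Critical value for a one-sided test at α = 0.05: z_α = 1.645.
Power = P(Z > 1.645 − δ) = Φ(0.204) = 0.5809.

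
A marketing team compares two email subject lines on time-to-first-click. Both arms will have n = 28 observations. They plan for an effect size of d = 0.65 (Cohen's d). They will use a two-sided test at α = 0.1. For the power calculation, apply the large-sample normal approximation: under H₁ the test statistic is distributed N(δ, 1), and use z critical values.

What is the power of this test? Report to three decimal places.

Power ≈ 0.784

Noncentrality parameter: δ = d·√(n/2) = 0.65 × √(28/2) = 2.4321
Critical value for a two-sided test at α = 0.1: z_{α/2} = 1.645.
Power = Φ(δ − 1.645) + Φ(−δ − 1.645) = Φ(0.787) + Φ(-4.077) = 0.7844 + 0.0000 = 0.7844.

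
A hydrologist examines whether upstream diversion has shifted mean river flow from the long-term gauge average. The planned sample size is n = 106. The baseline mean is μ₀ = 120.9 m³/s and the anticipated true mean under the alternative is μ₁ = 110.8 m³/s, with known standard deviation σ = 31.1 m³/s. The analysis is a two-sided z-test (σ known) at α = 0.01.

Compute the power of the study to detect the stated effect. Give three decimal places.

Power ≈ 0.779

Standardized effect: d = |μ₁ − μ₀| / σ = |110.8 − 120.9| / 31.1 = 0.3248
Noncentrality parameter: δ = d·√n = 0.3248 × √106 = 3.3436
Critical value for a two-sided test at α = 0.01: z_{α/2} = 2.576.
Power = Φ(δ − 2.576) + Φ(−δ − 2.576) = Φ(0.768) + Φ(-5.919) = 0.7787 + 0.0000 = 0.7787.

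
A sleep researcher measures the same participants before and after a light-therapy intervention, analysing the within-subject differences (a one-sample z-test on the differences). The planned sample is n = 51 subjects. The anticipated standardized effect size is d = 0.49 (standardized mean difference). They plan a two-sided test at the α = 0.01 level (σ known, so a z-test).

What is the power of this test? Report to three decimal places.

Noncentrality parameter: δ = d·√n = 0.49 × √51 = 3.4993
Two-sided α = 0.01 → critical value z_{0.005} = 2.576.
Power = Φ(δ − 2.576) + Φ(−δ − 2.576) = Φ(0.923) + Φ(-6.075) = 0.8221 + 0.0000 = 0.8221.

Power ≈ 0.822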